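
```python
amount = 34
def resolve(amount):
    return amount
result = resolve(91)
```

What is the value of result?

Step 1: Global amount = 34.
Step 2: resolve(91) takes parameter amount = 91, which shadows the global.
Step 3: result = 91

The answer is 91.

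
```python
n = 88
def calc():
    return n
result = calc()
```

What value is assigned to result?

Step 1: n = 88 is defined in the global scope.
Step 2: calc() looks up n. No local n exists, so Python checks the global scope via LEGB rule and finds n = 88.
Step 3: result = 88

The answer is 88.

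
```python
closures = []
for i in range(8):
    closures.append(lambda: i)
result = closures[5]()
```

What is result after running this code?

Step 1: The loop creates 8 lambdas, all referencing the same variable i.
Step 2: After the loop, i = 7 (final value).
Step 3: closures[5]() looks up i at call time and finds 7. This is the late binding gotcha. result = 7

The answer is 7.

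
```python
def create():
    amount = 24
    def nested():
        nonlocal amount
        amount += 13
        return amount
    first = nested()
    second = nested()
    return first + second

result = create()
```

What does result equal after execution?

Step 1: amount starts at 24.
Step 2: First call: amount = 24 + 13 = 37, returns 37.
Step 3: Second call: amount = 37 + 13 = 50, returns 50.
Step 4: result = 37 + 50 = 87

The answer is 87.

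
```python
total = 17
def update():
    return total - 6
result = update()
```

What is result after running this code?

Step 1: total = 17 is defined globally.
Step 2: update() looks up total from global scope = 17, then computes 17 - 6 = 11.
Step 3: result = 11

The answer is 11.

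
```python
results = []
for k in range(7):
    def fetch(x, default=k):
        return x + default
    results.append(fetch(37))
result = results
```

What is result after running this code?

Step 1: Default argument default=k is evaluated at function definition time.
Step 2: Each iteration creates fetch with default = current k value.
Step 3: fetch(37) returns 37 + default. results = [37, 38, 39, 40, 41, 42, 43]

The answer is [37, 38, 39, 40, 41, 42, 43].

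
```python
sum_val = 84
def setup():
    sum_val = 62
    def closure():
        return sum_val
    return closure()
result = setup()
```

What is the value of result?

Step 1: sum_val = 84 globally, but setup() defines sum_val = 62 locally.
Step 2: closure() looks up sum_val. Not in local scope, so checks enclosing scope (setup) and finds sum_val = 62.
Step 3: result = 62

The answer is 62.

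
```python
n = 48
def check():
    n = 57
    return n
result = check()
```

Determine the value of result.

Step 1: Global n = 48.
Step 2: check() creates local n = 57, shadowing the global.
Step 3: Returns local n = 57. result = 57

The answer is 57.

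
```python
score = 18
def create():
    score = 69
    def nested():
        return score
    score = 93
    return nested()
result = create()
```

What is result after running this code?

Step 1: create() sets score = 69, then later score = 93.
Step 2: nested() is called after score is reassigned to 93. Closures capture variables by reference, not by value.
Step 3: result = 93

The answer is 93.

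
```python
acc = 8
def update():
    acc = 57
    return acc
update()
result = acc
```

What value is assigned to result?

Step 1: Global acc = 8.
Step 2: update() creates local acc = 57 (shadow, not modification).
Step 3: After update() returns, global acc is unchanged. result = 8

The answer is 8.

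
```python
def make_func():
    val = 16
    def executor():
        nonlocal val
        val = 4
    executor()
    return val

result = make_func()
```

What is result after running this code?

Step 1: make_func() sets val = 16.
Step 2: executor() uses nonlocal to reassign val = 4.
Step 3: result = 4

The answer is 4.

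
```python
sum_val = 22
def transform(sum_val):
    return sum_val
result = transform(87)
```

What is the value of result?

Step 1: Global sum_val = 22.
Step 2: transform(87) takes parameter sum_val = 87, which shadows the global.
Step 3: result = 87

The answer is 87.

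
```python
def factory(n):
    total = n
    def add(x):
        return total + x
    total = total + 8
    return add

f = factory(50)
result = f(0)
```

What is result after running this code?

Step 1: factory(50) sets total = 50, then total = 50 + 8 = 58.
Step 2: Closures capture by reference, so add sees total = 58.
Step 3: f(0) returns 58 + 0 = 58

The answer is 58.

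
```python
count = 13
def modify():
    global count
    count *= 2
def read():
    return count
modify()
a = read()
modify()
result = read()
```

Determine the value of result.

Step 1: count = 13.
Step 2: First modify(): count = 13 * 2 = 26.
Step 3: Second modify(): count = 26 * 2 = 52.
Step 4: read() returns 52

The answer is 52.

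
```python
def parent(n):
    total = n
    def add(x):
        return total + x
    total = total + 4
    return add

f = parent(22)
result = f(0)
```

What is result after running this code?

Step 1: parent(22) sets total = 22, then total = 22 + 4 = 26.
Step 2: Closures capture by reference, so add sees total = 26.
Step 3: f(0) returns 26 + 0 = 26

The answer is 26.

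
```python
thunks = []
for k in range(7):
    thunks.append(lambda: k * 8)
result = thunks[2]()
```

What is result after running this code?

Step 1: All lambdas reference the same variable k (late binding).
Step 2: After the loop, k = 6. Every lambda returns k * 8.
Step 3: thunks[2]() = 6 * 8 = 48

The answer is 48.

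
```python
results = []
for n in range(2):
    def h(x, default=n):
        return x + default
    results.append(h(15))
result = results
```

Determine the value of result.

Step 1: Default argument default=n is evaluated at function definition time.
Step 2: Each iteration creates h with default = current n value.
Step 3: h(15) returns 15 + default. results = [15, 16]

The answer is [15, 16].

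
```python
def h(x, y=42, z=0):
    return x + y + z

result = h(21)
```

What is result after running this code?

Step 1: h(21) uses defaults y = 42, z = 0.
Step 2: Returns 21 + 42 + 0 = 63.
Step 3: result = 63

The answer is 63.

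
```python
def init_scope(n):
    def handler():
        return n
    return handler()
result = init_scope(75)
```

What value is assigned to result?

Step 1: init_scope(75) binds parameter n = 75.
Step 2: handler() looks up n in enclosing scope and finds the parameter n = 75.
Step 3: result = 75

The answer is 75.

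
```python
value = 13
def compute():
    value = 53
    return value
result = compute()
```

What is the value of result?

Step 1: Global value = 13.
Step 2: compute() creates local value = 53, shadowing the global.
Step 3: Returns local value = 53. result = 53

The answer is 53.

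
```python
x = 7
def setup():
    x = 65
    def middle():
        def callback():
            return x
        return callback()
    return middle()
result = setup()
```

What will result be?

Step 1: setup() defines x = 65. middle() and callback() have no local x.
Step 2: callback() checks local (none), enclosing middle() (none), enclosing setup() and finds x = 65.
Step 3: result = 65

The answer is 65.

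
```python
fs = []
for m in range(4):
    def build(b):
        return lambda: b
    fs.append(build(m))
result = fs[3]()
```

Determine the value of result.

Step 1: build(m) creates a new scope capturing b = m at call time.
Step 2: fs[3] = build(3), so its lambda captures b = 3.
Step 3: result = 3 (closure factory fixes late binding)

The answer is 3.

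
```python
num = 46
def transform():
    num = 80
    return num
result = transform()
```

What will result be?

Step 1: Global num = 46.
Step 2: transform() creates local num = 80, shadowing the global.
Step 3: Returns local num = 80. result = 80

The answer is 80.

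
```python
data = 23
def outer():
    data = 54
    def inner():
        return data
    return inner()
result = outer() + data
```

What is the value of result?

Step 1: Global data = 23. outer() shadows with data = 54.
Step 2: inner() returns enclosing data = 54. outer() = 54.
Step 3: result = 54 + global data (23) = 77

The answer is 77.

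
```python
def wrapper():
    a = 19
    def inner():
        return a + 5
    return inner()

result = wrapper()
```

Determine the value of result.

Step 1: wrapper() defines a = 19.
Step 2: inner() reads a = 19 from enclosing scope, returns 19 + 5 = 24.
Step 3: result = 24

The answer is 24.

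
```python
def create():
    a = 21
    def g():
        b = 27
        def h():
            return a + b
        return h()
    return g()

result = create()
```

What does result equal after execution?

Step 1: create() defines a = 21. g() defines b = 27.
Step 2: h() accesses both from enclosing scopes: a = 21, b = 27.
Step 3: result = 21 + 27 = 48

The answer is 48.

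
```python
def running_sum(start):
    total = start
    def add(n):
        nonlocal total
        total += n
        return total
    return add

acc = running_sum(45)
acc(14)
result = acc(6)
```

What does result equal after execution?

Step 1: running_sum(45) creates closure with total = 45.
Step 2: First acc(14): total = 45 + 14 = 59.
Step 3: Second acc(6): total = 59 + 6 = 65. result = 65

The answer is 65.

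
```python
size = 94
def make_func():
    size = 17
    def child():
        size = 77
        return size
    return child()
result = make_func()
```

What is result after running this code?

Step 1: Three scopes define size: global (94), make_func (17), child (77).
Step 2: child() has its own local size = 77, which shadows both enclosing and global.
Step 3: result = 77 (local wins in LEGB)

The answer is 77.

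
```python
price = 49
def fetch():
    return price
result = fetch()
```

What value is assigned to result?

Step 1: price = 49 is defined in the global scope.
Step 2: fetch() looks up price. No local price exists, so Python checks the global scope via LEGB rule and finds price = 49.
Step 3: result = 49

The answer is 49.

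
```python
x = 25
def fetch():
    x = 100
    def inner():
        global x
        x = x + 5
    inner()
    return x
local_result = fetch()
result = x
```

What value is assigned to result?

Step 1: Global x = 25. fetch() creates local x = 100.
Step 2: inner() declares global x and adds 5: global x = 25 + 5 = 30.
Step 3: fetch() returns its local x = 100 (unaffected by inner).
Step 4: result = global x = 30

The answer is 30.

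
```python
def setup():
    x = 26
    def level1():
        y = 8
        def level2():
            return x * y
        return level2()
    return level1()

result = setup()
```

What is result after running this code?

Step 1: x = 26 in setup. y = 8 in level1.
Step 2: level2() reads x = 26 and y = 8 from enclosing scopes.
Step 3: result = 26 * 8 = 208

The answer is 208.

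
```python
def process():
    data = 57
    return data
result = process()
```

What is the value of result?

Step 1: process() defines data = 57 in its local scope.
Step 2: return data finds the local variable data = 57.
Step 3: result = 57

The answer is 57.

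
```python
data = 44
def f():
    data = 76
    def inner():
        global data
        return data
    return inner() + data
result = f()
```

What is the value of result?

Step 1: Global data = 44. f() shadows with local data = 76.
Step 2: inner() uses global keyword, so inner() returns global data = 44.
Step 3: f() returns 44 + 76 = 120

The answer is 120.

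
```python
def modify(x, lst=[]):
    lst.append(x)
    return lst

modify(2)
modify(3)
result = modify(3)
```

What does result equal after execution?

Step 1: Mutable default argument gotcha! The list [] is created once.
Step 2: Each call appends to the SAME list: [2], [2, 3], [2, 3, 3].
Step 3: result = [2, 3, 3]

The answer is [2, 3, 3].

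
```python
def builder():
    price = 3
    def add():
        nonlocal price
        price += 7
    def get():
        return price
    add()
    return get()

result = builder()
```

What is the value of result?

Step 1: price = 3. add() modifies it via nonlocal, get() reads it.
Step 2: add() makes price = 3 + 7 = 10.
Step 3: get() returns 10. result = 10

The answer is 10.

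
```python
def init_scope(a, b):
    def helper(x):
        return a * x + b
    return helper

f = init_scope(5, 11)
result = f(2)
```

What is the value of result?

Step 1: init_scope(5, 11) captures a = 5, b = 11.
Step 2: f(2) computes 5 * 2 + 11 = 21.
Step 3: result = 21

The answer is 21.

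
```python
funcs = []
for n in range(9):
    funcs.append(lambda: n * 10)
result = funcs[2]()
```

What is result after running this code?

Step 1: All lambdas reference the same variable n (late binding).
Step 2: After the loop, n = 8. Every lambda returns n * 10.
Step 3: funcs[2]() = 8 * 10 = 80

The answer is 80.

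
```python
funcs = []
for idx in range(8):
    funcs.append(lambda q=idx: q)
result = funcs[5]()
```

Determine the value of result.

Step 1: Default argument q=idx captures idx's value at each iteration.
Step 2: funcs[5] captured q = 5 when idx was 5.
Step 3: result = 5

The answer is 5.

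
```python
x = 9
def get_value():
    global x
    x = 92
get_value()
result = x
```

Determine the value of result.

Step 1: x = 9 globally.
Step 2: get_value() declares global x and sets it to 92.
Step 3: After get_value(), global x = 92. result = 92

The answer is 92.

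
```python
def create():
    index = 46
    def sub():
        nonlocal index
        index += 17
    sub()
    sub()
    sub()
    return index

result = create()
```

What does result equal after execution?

Step 1: index starts at 46.
Step 2: sub() is called 3 times, each adding 17.
Step 3: index = 46 + 17 * 3 = 97

The answer is 97.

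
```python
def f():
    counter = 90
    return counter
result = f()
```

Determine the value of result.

Step 1: f() defines counter = 90 in its local scope.
Step 2: return counter finds the local variable counter = 90.
Step 3: result = 90

The answer is 90.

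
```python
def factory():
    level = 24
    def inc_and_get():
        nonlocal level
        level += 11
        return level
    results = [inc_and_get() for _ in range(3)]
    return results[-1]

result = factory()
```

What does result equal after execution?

Step 1: level = 24.
Step 2: Three calls to inc_and_get(), each adding 11.
Step 3: Last value = 24 + 11 * 3 = 57

The answer is 57.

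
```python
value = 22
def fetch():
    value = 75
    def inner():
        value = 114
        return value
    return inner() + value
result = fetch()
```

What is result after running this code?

Step 1: fetch() has local value = 75. inner() has local value = 114.
Step 2: inner() returns its local value = 114.
Step 3: fetch() returns 114 + its own value (75) = 189

The answer is 189.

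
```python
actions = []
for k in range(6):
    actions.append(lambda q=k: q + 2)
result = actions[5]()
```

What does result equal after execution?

Step 1: Default argument q=k captures k's value at definition time.
Step 2: actions[5] was defined when k = 5, so q defaults to 5.
Step 3: result = 5 + 2 = 7 (default arg fixes the late binding issue)

The answer is 7.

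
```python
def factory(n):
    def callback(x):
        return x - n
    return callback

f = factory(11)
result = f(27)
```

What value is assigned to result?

Step 1: factory(11) creates a closure capturing n = 11.
Step 2: f(27) computes 27 - 11 = 16.
Step 3: result = 16

The answer is 16.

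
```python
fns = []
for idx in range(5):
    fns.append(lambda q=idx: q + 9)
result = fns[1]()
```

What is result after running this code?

Step 1: Default argument q=idx captures idx's value at definition time.
Step 2: fns[1] was defined when idx = 1, so q defaults to 1.
Step 3: result = 1 + 9 = 10 (default arg fixes the late binding issue)

The answer is 10.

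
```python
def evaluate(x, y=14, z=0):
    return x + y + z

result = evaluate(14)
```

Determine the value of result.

Step 1: evaluate(14) uses defaults y = 14, z = 0.
Step 2: Returns 14 + 14 + 0 = 28.
Step 3: result = 28

The answer is 28.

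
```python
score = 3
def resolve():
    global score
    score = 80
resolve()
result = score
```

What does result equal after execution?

Step 1: score = 3 globally.
Step 2: resolve() declares global score and sets it to 80.
Step 3: After resolve(), global score = 80. result = 80

The answer is 80.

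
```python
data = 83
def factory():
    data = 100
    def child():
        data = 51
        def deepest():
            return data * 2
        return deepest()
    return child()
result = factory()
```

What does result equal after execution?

Step 1: deepest() looks up data through LEGB: not local, finds data = 51 in enclosing child().
Step 2: Returns 51 * 2 = 102.
Step 3: result = 102

The answer is 102.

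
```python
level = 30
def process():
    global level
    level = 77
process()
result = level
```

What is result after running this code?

Step 1: level = 30 globally.
Step 2: process() declares global level and sets it to 77.
Step 3: After process(), global level = 77. result = 77

The answer is 77.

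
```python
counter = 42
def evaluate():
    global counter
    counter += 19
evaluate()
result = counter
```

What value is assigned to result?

Step 1: counter = 42 globally.
Step 2: evaluate() modifies global counter: counter += 19 = 61.
Step 3: result = 61

The answer is 61.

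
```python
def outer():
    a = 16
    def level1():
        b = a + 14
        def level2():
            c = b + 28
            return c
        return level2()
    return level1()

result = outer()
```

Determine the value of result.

Step 1: a = 16. b = a + 14 = 30.
Step 2: c = b + 28 = 30 + 28 = 58.
Step 3: result = 58

The answer is 58.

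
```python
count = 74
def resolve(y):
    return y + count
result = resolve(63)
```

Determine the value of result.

Step 1: count = 74 is defined globally.
Step 2: resolve(63) uses parameter y = 63 and looks up count from global scope = 74.
Step 3: result = 63 + 74 = 137

The answer is 137.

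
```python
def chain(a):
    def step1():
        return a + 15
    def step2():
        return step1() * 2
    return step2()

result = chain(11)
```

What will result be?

Step 1: chain(11) captures a = 11.
Step 2: step2() calls step1() which returns 11 + 15 = 26.
Step 3: step2() returns 26 * 2 = 52

The answer is 52.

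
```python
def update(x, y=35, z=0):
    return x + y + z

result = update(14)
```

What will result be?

Step 1: update(14) uses defaults y = 35, z = 0.
Step 2: Returns 14 + 35 + 0 = 49.
Step 3: result = 49

The answer is 49.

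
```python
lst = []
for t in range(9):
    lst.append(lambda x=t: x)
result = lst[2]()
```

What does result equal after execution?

Step 1: Default argument x=t captures t's value at each iteration.
Step 2: lst[2] captured x = 2 when t was 2.
Step 3: result = 2

The answer is 2.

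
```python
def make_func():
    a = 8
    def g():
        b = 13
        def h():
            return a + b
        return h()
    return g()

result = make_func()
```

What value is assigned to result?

Step 1: make_func() defines a = 8. g() defines b = 13.
Step 2: h() accesses both from enclosing scopes: a = 8, b = 13.
Step 3: result = 8 + 13 = 21

The answer is 21.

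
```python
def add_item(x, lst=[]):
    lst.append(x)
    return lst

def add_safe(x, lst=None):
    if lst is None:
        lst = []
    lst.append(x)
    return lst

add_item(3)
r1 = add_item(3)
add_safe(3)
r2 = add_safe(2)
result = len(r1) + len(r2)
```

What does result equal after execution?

Step 1: add_item shares mutable default: after 2 calls, lst = [3, 3], len = 2.
Step 2: add_safe creates fresh list each time: r2 = [2], len = 1.
Step 3: result = 2 + 1 = 3

The answer is 3.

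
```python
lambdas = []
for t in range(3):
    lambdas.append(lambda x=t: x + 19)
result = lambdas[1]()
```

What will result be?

Step 1: Default argument x=t captures t's value at definition time.
Step 2: lambdas[1] was defined when t = 1, so x defaults to 1.
Step 3: result = 1 + 19 = 20 (default arg fixes the late binding issue)

The answer is 20.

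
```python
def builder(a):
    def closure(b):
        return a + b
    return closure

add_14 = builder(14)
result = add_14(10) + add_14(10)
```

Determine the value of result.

Step 1: add_14 captures a = 14.
Step 2: add_14(10) = 14 + 10 = 24, called twice.
Step 3: result = 24 + 24 = 48

The answer is 48.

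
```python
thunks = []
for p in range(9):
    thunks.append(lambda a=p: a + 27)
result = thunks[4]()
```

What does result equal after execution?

Step 1: Default argument a=p captures p's value at definition time.
Step 2: thunks[4] was defined when p = 4, so a defaults to 4.
Step 3: result = 4 + 27 = 31 (default arg fixes the late binding issue)

The answer is 31.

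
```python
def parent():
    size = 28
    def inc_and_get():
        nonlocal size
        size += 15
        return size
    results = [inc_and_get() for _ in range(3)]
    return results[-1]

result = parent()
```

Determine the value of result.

Step 1: size = 28.
Step 2: Three calls to inc_and_get(), each adding 15.
Step 3: Last value = 28 + 15 * 3 = 73

The answer is 73.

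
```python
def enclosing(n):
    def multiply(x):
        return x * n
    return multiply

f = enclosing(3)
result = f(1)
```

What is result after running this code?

Step 1: enclosing(3) returns multiply closure with n = 3.
Step 2: f(1) computes 1 * 3 = 3.
Step 3: result = 3

The answer is 3.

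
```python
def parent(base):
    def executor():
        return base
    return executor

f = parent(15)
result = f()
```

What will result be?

Step 1: parent(15) creates closure capturing base = 15.
Step 2: f() returns the captured base = 15.
Step 3: result = 15

The answer is 15.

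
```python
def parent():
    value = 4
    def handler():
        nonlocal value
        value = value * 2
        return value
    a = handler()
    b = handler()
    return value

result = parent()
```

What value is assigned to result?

Step 1: value starts at 4.
Step 2: First handler(): value = 4 * 2 = 8.
Step 3: Second handler(): value = 8 * 2 = 16.
Step 4: result = 16

The answer is 16.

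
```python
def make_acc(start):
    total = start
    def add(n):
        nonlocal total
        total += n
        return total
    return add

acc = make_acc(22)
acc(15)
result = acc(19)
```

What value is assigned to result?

Step 1: make_acc(22) creates closure with total = 22.
Step 2: First acc(15): total = 22 + 15 = 37.
Step 3: Second acc(19): total = 37 + 19 = 56. result = 56

The answer is 56.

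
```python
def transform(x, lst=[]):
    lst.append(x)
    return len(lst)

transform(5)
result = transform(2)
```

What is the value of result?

Step 1: Mutable default list persists between calls.
Step 2: First call: lst = [5], len = 1. Second call: lst = [5, 2], len = 2.
Step 3: result = 2

The answer is 2.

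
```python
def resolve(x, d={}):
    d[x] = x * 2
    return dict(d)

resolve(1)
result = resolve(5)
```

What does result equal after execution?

Step 1: Mutable default dict is shared across calls.
Step 2: First call adds 1: 2. Second call adds 5: 10.
Step 3: result = {1: 2, 5: 10}

The answer is {1: 2, 5: 10}.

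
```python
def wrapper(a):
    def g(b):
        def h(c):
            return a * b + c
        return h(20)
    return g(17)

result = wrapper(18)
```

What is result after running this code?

Step 1: a = 18, b = 17, c = 20.
Step 2: h() computes a * b + c = 18 * 17 + 20 = 326.
Step 3: result = 326

The answer is 326.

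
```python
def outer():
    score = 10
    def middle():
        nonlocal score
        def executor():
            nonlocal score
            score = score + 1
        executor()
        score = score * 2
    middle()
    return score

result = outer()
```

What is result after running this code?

Step 1: score = 10.
Step 2: executor() adds 1: score = 10 + 1 = 11.
Step 3: middle() doubles: score = 11 * 2 = 22.
Step 4: result = 22

The answer is 22.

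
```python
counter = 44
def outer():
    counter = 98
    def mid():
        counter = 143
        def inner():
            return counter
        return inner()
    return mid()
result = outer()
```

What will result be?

Step 1: Three levels of shadowing: global 44, outer 98, mid 143.
Step 2: inner() finds counter = 143 in enclosing mid() scope.
Step 3: result = 143

The answer is 143.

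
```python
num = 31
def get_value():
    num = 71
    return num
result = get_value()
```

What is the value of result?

Step 1: Global num = 31.
Step 2: get_value() creates local num = 71, shadowing the global.
Step 3: Returns local num = 71. result = 71

The answer is 71.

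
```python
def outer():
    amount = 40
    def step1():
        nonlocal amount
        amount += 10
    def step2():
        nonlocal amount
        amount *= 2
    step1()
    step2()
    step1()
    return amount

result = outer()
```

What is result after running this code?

Step 1: amount = 40.
Step 2: step1(): amount = 40 + 10 = 50.
Step 3: step2(): amount = 50 * 2 = 100.
Step 4: step1(): amount = 100 + 10 = 110. result = 110

The answer is 110.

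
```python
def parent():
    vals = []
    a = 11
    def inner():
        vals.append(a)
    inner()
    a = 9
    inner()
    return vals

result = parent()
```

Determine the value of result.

Step 1: a = 11. inner() appends current a to vals.
Step 2: First inner(): appends 11. Then a = 9.
Step 3: Second inner(): appends 9 (closure sees updated a). result = [11, 9]

The answer is [11, 9].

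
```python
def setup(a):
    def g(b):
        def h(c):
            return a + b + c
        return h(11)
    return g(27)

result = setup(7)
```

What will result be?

Step 1: a = 7, b = 27, c = 11 across three nested scopes.
Step 2: h() accesses all three via LEGB rule.
Step 3: result = 7 + 27 + 11 = 45

The answer is 45.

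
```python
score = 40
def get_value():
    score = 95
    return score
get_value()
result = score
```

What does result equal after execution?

Step 1: Global score = 40.
Step 2: get_value() creates local score = 95 (shadow, not modification).
Step 3: After get_value() returns, global score is unchanged. result = 40

The answer is 40.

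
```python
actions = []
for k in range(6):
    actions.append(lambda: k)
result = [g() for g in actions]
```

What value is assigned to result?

Step 1: All 6 lambdas share the same variable k.
Step 2: After the loop, k = 5.
Step 3: Each call returns 5. result = [5, 5, 5, 5, 5, 5]

The answer is [5, 5, 5, 5, 5, 5].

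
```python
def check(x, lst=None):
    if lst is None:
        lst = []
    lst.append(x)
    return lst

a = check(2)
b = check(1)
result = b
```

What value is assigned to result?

Step 1: None default with guard creates a NEW list each call.
Step 2: a = [2] (fresh list). b = [1] (another fresh list).
Step 3: result = [1] (this is the fix for mutable default)

The answer is [1].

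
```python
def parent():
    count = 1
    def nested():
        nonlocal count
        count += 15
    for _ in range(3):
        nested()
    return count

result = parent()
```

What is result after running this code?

Step 1: count = 1.
Step 2: nested() is called 3 times in a loop, each adding 15 via nonlocal.
Step 3: count = 1 + 15 * 3 = 46

The answer is 46.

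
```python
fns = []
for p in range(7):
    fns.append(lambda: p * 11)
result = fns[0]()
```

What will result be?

Step 1: All lambdas reference the same variable p (late binding).
Step 2: After the loop, p = 6. Every lambda returns p * 11.
Step 3: fns[0]() = 6 * 11 = 66

The answer is 66.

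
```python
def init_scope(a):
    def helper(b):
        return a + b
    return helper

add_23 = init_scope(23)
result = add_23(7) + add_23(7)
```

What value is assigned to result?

Step 1: add_23 captures a = 23.
Step 2: add_23(7) = 23 + 7 = 30, called twice.
Step 3: result = 30 + 30 = 60

The answer is 60.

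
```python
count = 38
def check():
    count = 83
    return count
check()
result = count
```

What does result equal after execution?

Step 1: count = 38 globally.
Step 2: check() creates a LOCAL count = 83 (no global keyword!).
Step 3: The global count is unchanged. result = 38

The answer is 38.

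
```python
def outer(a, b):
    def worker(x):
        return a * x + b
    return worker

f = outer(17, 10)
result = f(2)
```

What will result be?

Step 1: outer(17, 10) captures a = 17, b = 10.
Step 2: f(2) computes 17 * 2 + 10 = 44.
Step 3: result = 44

The answer is 44.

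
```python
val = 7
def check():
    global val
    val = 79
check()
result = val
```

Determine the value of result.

Step 1: val = 7 globally.
Step 2: check() declares global val and sets it to 79.
Step 3: After check(), global val = 79. result = 79

The answer is 79.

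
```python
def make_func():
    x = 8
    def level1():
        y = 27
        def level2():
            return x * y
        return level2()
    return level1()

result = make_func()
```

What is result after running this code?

Step 1: x = 8 in make_func. y = 27 in level1.
Step 2: level2() reads x = 8 and y = 27 from enclosing scopes.
Step 3: result = 8 * 27 = 216

The answer is 216.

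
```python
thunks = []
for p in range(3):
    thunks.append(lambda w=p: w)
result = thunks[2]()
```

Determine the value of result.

Step 1: Default argument w=p captures p's value at each iteration.
Step 2: thunks[2] captured w = 2 when p was 2.
Step 3: result = 2

The answer is 2.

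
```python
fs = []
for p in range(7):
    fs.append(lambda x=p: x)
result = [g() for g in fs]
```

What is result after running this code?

Step 1: Default arg x=p captures p at each iteration.
Step 2: Each lambda has its own default: 0, 1, ..., 6.
Step 3: result = [0, 1, 2, 3, 4, 5, 6]

The answer is [0, 1, 2, 3, 4, 5, 6].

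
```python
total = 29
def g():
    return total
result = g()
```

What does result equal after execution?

Step 1: total = 29 is defined in the global scope.
Step 2: g() looks up total. No local total exists, so Python checks the global scope via LEGB rule and finds total = 29.
Step 3: result = 29

The answer is 29.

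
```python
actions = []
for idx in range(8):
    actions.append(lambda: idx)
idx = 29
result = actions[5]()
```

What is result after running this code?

Step 1: Lambdas capture the variable idx by reference, not by value.
Step 2: After the loop, idx is reassigned to 29.
Step 3: actions[5]() looks up the current idx = 29. result = 29

The answer is 29.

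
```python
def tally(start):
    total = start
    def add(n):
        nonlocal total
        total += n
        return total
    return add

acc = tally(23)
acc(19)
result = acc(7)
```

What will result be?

Step 1: tally(23) creates closure with total = 23.
Step 2: First acc(19): total = 23 + 19 = 42.
Step 3: Second acc(7): total = 42 + 7 = 49. result = 49

The answer is 49.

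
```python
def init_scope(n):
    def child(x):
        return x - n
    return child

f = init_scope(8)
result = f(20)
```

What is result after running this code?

Step 1: init_scope(8) creates a closure capturing n = 8.
Step 2: f(20) computes 20 - 8 = 12.
Step 3: result = 12

The answer is 12.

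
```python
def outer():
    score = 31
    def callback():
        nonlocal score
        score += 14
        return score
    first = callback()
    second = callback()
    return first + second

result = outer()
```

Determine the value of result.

Step 1: score starts at 31.
Step 2: First call: score = 31 + 14 = 45, returns 45.
Step 3: Second call: score = 45 + 14 = 59, returns 59.
Step 4: result = 45 + 59 = 104

The answer is 104.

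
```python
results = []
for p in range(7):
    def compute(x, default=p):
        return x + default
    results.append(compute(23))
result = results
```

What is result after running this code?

Step 1: Default argument default=p is evaluated at function definition time.
Step 2: Each iteration creates compute with default = current p value.
Step 3: compute(23) returns 23 + default. results = [23, 24, 25, 26, 27, 28, 29]

The answer is [23, 24, 25, 26, 27, 28, 29].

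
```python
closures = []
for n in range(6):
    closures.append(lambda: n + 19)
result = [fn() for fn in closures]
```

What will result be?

Step 1: All lambdas capture n by reference. After the loop, n = 5.
Step 2: Each call returns 5 + 19 = 24.
Step 3: result = [24, 24, 24, 24, 24, 24]

The answer is [24, 24, 24, 24, 24, 24].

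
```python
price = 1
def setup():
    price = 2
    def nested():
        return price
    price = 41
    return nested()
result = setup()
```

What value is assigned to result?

Step 1: setup() sets price = 2, then later price = 41.
Step 2: nested() is called after price is reassigned to 41. Closures capture variables by reference, not by value.
Step 3: result = 41

The answer is 41.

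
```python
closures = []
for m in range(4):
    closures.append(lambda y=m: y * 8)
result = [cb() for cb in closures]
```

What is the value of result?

Step 1: Default arg y=m captures m at each iteration.
Step 2: closures[k] has y defaulting to k, returns k * 8.
Step 3: result = [0, 8, 16, 24]

The answer is [0, 8, 16, 24].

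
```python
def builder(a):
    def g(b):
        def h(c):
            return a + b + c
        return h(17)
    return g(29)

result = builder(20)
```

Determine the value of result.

Step 1: a = 20, b = 29, c = 17 across three nested scopes.
Step 2: h() accesses all three via LEGB rule.
Step 3: result = 20 + 29 + 17 = 66

The answer is 66.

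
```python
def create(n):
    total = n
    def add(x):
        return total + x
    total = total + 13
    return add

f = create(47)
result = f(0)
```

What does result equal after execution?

Step 1: create(47) sets total = 47, then total = 47 + 13 = 60.
Step 2: Closures capture by reference, so add sees total = 60.
Step 3: f(0) returns 60 + 0 = 60

The answer is 60.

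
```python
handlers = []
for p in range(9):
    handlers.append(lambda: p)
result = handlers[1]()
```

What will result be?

Step 1: The loop creates 9 lambdas, all referencing the same variable p.
Step 2: After the loop, p = 8 (final value).
Step 3: handlers[1]() looks up p at call time and finds 8. This is the late binding gotcha. result = 8

The answer is 8.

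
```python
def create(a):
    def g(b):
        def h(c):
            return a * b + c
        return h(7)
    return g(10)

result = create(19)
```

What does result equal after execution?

Step 1: a = 19, b = 10, c = 7.
Step 2: h() computes a * b + c = 19 * 10 + 7 = 197.
Step 3: result = 197

The answer is 197.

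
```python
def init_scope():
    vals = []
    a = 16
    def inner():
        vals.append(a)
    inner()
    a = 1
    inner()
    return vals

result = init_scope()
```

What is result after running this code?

Step 1: a = 16. inner() appends current a to vals.
Step 2: First inner(): appends 16. Then a = 1.
Step 3: Second inner(): appends 1 (closure sees updated a). result = [16, 1]

The answer is [16, 1].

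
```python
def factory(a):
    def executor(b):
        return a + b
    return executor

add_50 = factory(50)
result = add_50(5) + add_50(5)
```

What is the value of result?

Step 1: add_50 captures a = 50.
Step 2: add_50(5) = 50 + 5 = 55, called twice.
Step 3: result = 55 + 55 = 110

The answer is 110.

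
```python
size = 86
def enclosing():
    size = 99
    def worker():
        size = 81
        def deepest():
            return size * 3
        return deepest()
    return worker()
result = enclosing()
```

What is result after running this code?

Step 1: deepest() looks up size through LEGB: not local, finds size = 81 in enclosing worker().
Step 2: Returns 81 * 3 = 243.
Step 3: result = 243

The answer is 243.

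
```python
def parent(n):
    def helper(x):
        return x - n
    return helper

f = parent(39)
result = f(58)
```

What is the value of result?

Step 1: parent(39) creates a closure capturing n = 39.
Step 2: f(58) computes 58 - 39 = 19.
Step 3: result = 19

The answer is 19.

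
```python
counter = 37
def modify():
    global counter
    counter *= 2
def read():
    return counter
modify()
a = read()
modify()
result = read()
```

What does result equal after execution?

Step 1: counter = 37.
Step 2: First modify(): counter = 37 * 2 = 74.
Step 3: Second modify(): counter = 74 * 2 = 148.
Step 4: read() returns 148

The answer is 148.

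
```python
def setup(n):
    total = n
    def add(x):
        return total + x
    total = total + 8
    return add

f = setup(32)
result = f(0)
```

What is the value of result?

Step 1: setup(32) sets total = 32, then total = 32 + 8 = 40.
Step 2: Closures capture by reference, so add sees total = 40.
Step 3: f(0) returns 40 + 0 = 40

The answer is 40.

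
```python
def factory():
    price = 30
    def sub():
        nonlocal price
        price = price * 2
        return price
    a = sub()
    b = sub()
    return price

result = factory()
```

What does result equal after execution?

Step 1: price starts at 30.
Step 2: First sub(): price = 30 * 2 = 60.
Step 3: Second sub(): price = 60 * 2 = 120.
Step 4: result = 120

The answer is 120.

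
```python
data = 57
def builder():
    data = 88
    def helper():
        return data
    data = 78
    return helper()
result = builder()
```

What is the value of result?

Step 1: builder() sets data = 88, then later data = 78.
Step 2: helper() is called after data is reassigned to 78. Closures capture variables by reference, not by value.
Step 3: result = 78

The answer is 78.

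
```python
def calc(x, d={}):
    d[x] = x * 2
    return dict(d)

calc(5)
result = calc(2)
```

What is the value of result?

Step 1: Mutable default dict is shared across calls.
Step 2: First call adds 5: 10. Second call adds 2: 4.
Step 3: result = {5: 10, 2: 4}

The answer is {5: 10, 2: 4}.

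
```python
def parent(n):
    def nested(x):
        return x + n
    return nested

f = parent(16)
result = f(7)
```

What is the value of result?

Step 1: parent(16) creates a closure that captures n = 16.
Step 2: f(7) calls the closure with x = 7, returning 7 + 16 = 23.
Step 3: result = 23

The answer is 23.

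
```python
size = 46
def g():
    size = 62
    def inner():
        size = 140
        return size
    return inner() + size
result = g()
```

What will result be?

Step 1: g() has local size = 62. inner() has local size = 140.
Step 2: inner() returns its local size = 140.
Step 3: g() returns 140 + its own size (62) = 202

The answer is 202.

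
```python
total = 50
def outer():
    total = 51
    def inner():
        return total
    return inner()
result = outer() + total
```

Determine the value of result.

Step 1: Global total = 50. outer() shadows with total = 51.
Step 2: inner() returns enclosing total = 51. outer() = 51.
Step 3: result = 51 + global total (50) = 101

The answer is 101.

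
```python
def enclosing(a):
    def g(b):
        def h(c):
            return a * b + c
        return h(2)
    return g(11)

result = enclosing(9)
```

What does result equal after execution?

Step 1: a = 9, b = 11, c = 2.
Step 2: h() computes a * b + c = 9 * 11 + 2 = 101.
Step 3: result = 101

The answer is 101.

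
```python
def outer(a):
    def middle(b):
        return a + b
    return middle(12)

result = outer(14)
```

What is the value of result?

Step 1: outer(14) passes a = 14.
Step 2: middle(12) has b = 12, reads a = 14 from enclosing.
Step 3: result = 14 + 12 = 26

The answer is 26.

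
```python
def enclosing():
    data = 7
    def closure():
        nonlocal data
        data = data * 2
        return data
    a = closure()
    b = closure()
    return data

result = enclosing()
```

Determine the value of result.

Step 1: data starts at 7.
Step 2: First closure(): data = 7 * 2 = 14.
Step 3: Second closure(): data = 14 * 2 = 28.
Step 4: result = 28

The answer is 28.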